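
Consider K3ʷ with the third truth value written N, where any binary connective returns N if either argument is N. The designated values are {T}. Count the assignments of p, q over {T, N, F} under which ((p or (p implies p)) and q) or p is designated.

Designated under: (p=T, q=T); (p=T, q=F); (p=F, q=T).

3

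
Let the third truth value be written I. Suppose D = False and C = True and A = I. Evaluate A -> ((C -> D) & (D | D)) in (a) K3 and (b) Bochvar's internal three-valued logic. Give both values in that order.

In K3: C -> D = True -> False = False
D | D = False | False = False
(C -> D) & (D | D) = False & False = False
A -> ((C -> D) & (D | D)) = I -> False = I  [~I | False]
In Bochvar's internal three-valued logic: C -> D = True -> False = False
D | D = False | False = False
(C -> D) & (D | D) = False & False = False
A -> ((C -> D) & (D | D)) = I -> False = I  [any arg is the third value ⇒ result is the third value]

I; I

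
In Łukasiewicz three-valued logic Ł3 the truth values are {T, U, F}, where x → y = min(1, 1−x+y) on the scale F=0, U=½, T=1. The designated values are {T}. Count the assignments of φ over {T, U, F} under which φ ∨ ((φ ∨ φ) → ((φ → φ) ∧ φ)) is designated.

3

φ=T: T ✓
φ=U: T ✓
φ=F: T ✓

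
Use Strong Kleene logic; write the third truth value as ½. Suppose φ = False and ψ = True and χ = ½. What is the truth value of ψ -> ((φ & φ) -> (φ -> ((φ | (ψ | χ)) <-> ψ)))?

True

φ & φ = False & False = False
ψ | χ = True | ½ = True
φ | (ψ | χ) = False | True = True
(φ | (ψ | χ)) <-> ψ = True <-> True = True
φ -> ((φ | (ψ | χ)) <-> ψ) = False -> True = True
(φ & φ) -> (φ -> ((φ | (ψ | χ)) <-> ψ)) = False -> True = True
ψ -> ((φ & φ) -> (φ -> ((φ | (ψ | χ)) <-> ψ))) = True -> True = True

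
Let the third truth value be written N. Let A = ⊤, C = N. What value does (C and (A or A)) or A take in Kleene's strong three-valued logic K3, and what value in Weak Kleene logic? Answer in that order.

⊤; N

In Kleene's strong three-valued logic K3: A or A = ⊤ or ⊤ = ⊤
C and (A or A) = N and ⊤ = N
(C and (A or A)) or A = N or ⊤ = ⊤
In Weak Kleene logic: A or A = ⊤ or ⊤ = ⊤
C and (A or A) = N and ⊤ = N
(C and (A or A)) or A = N or ⊤ = N
They differ because Kleene's strong three-valued logic K3 and Weak Kleene logic treat N differently under the binary connectives.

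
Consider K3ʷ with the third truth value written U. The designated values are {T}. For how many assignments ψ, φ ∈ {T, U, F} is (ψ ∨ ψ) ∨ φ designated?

3

Designated under: (ψ=T, φ=T); (ψ=T, φ=F); (ψ=F, φ=T).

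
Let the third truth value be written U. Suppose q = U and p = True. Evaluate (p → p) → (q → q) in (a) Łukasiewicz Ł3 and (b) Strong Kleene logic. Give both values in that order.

In Łukasiewicz Ł3: p → p = True → True = True
q → q = U → U = True
(p → p) → (q → q) = True → True = True
In Strong Kleene logic: p → p = True → True = True
q → q = U → U = U  [¬U ∨ U]
(p → p) → (q → q) = True → U = U
They differ because Łukasiewicz Ł3 and Strong Kleene logic treat U differently under implication.

True; U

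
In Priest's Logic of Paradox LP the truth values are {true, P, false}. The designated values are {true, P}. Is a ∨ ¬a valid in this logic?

Yes

Every assignment of a over {true, P, false} gives a value in {true, P}.
In particular, with a=P: a ∨ ¬a = P.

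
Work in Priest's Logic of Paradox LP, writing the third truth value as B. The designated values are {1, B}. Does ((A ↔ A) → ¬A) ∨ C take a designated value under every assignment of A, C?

No

Countermodel: A=1, C=0 gives 0, which is not designated.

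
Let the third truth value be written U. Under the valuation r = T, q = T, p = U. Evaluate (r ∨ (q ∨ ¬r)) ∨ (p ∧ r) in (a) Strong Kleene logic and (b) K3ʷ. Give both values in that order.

T; U

In Strong Kleene logic: ¬r = ¬T = F
q ∨ ¬r = T ∨ F = T
r ∨ (q ∨ ¬r) = T ∨ T = T
p ∧ r = U ∧ T = U
(r ∨ (q ∨ ¬r)) ∨ (p ∧ r) = T ∨ U = T
In K3ʷ: ¬r = ¬T = F
q ∨ ¬r = T ∨ F = T
r ∨ (q ∨ ¬r) = T ∨ T = T
p ∧ r = U ∧ T = U
(r ∨ (q ∨ ¬r)) ∨ (p ∧ r) = T ∨ U = U
They differ because Strong Kleene logic and K3ʷ treat U differently under the binary connectives.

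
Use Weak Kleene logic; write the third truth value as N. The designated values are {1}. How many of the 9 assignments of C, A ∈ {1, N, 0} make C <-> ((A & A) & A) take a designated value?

Designated under: (C=1, A=1); (C=0, A=0).

2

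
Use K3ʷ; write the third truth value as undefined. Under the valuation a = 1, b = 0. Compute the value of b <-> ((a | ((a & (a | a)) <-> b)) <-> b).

a | a = 1 | 1 = 1
a & (a | a) = 1 & 1 = 1
(a & (a | a)) <-> b = 1 <-> 0 = 0
a | ((a & (a | a)) <-> b) = 1 | 0 = 1
(a | ((a & (a | a)) <-> b)) <-> b = 1 <-> 0 = 0
b <-> ((a | ((a & (a | a)) <-> b)) <-> b) = 0 <-> 0 = 1

1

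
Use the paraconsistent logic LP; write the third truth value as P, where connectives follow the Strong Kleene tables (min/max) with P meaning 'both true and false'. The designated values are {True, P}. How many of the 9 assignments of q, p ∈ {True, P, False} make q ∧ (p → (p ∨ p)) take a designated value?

Of the 9 assignments, 6 give a value in {True, P}.

6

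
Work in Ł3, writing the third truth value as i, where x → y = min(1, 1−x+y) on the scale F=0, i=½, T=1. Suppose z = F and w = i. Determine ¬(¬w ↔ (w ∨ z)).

F

¬w = ¬i = i
w ∨ z = i ∨ F = i
¬w ↔ (w ∨ z) = i ↔ i = T  [1 − |½−½|]
¬(¬w ↔ (w ∨ z)) = ¬T = F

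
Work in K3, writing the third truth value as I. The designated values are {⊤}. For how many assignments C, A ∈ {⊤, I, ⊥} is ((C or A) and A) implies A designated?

6

Of the 9 assignments, 6 give a value in {⊤}.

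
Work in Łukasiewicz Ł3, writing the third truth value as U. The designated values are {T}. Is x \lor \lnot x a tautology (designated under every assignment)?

Countermodel: x=U gives U, which is not designated.

No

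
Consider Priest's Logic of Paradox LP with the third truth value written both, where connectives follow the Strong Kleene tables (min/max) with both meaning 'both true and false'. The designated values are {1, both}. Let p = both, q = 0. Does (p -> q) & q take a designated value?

No

p -> q = both -> 0 = both
(p -> q) & q = both & 0 = 0
0 ∉ {1, both}.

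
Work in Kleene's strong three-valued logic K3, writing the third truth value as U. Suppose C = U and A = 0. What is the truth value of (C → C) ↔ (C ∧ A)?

U

C → C = U → U = U  [¬U ∨ U]
C ∧ A = U ∧ 0 = 0
(C → C) ↔ (C ∧ A) = U ↔ 0 = U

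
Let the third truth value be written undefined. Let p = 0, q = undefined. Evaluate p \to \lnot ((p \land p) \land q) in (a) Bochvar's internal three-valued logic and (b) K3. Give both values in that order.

In Bochvar's internal three-valued logic: p \land p = 0 \land 0 = 0
(p \land p) \land q = 0 \land undefined = undefined
\lnot ((p \land p) \land q) = \lnot undefined = undefined
p \to \lnot ((p \land p) \land q) = 0 \to undefined = undefined
In K3: p \land p = 0 \land 0 = 0
(p \land p) \land q = 0 \land undefined = 0
\lnot ((p \land p) \land q) = \lnot 0 = 1
p \to \lnot ((p \land p) \land q) = 0 \to 1 = 1
They differ because Bochvar's internal three-valued logic and K3 treat undefined differently under the binary connectives.

undefined; 1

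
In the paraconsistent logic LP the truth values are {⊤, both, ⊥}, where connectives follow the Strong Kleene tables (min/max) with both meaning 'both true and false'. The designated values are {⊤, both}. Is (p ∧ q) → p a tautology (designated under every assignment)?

Yes

Every assignment of p, q over {⊤, both, ⊥} gives a value in {⊤, both}.
In particular, with p=both, q=both: (p ∧ q) → p = both.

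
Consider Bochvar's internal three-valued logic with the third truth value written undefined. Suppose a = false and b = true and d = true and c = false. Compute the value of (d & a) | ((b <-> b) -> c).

false

d & a = true & false = false
b <-> b = true <-> true = true
(b <-> b) -> c = true -> false = false
(d & a) | ((b <-> b) -> c) = false | false = false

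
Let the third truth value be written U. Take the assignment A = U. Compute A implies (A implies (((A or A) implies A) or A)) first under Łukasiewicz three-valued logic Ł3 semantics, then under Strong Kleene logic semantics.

1; U

In Łukasiewicz three-valued logic Ł3: A or A = U or U = U
(A or A) implies A = U implies U = 1  [min(1, 1−½+½)]
((A or A) implies A) or A = 1 or U = 1
A implies (((A or A) implies A) or A) = U implies 1 = 1
A implies (A implies (((A or A) implies A) or A)) = U implies 1 = 1
In Strong Kleene logic: A or A = U or U = U
(A or A) implies A = U implies U = U
((A or A) implies A) or A = U or U = U
A implies (((A or A) implies A) or A) = U implies U = U
A implies (A implies (((A or A) implies A) or A)) = U implies U = U
They differ because Łukasiewicz three-valued logic Ł3 and Strong Kleene logic treat U differently under implication.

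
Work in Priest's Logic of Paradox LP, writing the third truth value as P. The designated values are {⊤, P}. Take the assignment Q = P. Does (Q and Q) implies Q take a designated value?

Yes

Q and Q = P and P = P
(Q and Q) implies Q = P implies P = P  [not P or P]
P ∈ {⊤, P}.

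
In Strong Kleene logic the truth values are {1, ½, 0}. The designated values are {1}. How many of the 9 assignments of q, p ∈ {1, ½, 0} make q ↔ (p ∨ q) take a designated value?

Designated under: (q=1, p=1); (q=1, p=½); (q=1, p=0); (q=0, p=0).

4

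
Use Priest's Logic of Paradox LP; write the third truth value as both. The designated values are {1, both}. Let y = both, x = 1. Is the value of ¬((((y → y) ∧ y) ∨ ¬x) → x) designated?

y → y = both → both = both  [¬both ∨ both]
(y → y) ∧ y = both ∧ both = both
¬x = ¬1 = 0
((y → y) ∧ y) ∨ ¬x = both ∨ 0 = both
(((y → y) ∧ y) ∨ ¬x) → x = both → 1 = 1
¬((((y → y) ∧ y) ∨ ¬x) → x) = ¬1 = 0
0 ∉ {1, both}.

No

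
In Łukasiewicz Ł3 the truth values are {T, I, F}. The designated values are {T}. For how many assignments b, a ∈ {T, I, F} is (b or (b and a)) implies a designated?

Of the 9 assignments, 6 give a value in {T}.

6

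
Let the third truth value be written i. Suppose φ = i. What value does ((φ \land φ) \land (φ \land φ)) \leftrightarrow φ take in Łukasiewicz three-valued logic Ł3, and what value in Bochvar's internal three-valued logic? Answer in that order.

In Łukasiewicz three-valued logic Ł3: φ \land φ = i \land i = i
φ \land φ = i \land i = i
(φ \land φ) \land (φ \land φ) = i \land i = i
((φ \land φ) \land (φ \land φ)) \leftrightarrow φ = i \leftrightarrow i = true  [1 − |½−½|]
In Bochvar's internal three-valued logic: φ \land φ = i \land i = i
φ \land φ = i \land i = i
(φ \land φ) \land (φ \land φ) = i \land i = i
((φ \land φ) \land (φ \land φ)) \leftrightarrow φ = i \leftrightarrow i = i
They differ because Łukasiewicz three-valued logic Ł3 and Bochvar's internal three-valued logic treat i differently under the binary connectives.

true; i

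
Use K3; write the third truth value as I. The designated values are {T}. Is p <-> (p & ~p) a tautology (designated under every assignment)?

No

Countermodel: p=T gives F, which is not designated.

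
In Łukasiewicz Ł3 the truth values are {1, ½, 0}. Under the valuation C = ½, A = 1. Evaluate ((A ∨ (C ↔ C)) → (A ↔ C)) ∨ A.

1

C ↔ C = ½ ↔ ½ = 1
A ∨ (C ↔ C) = 1 ∨ 1 = 1
A ↔ C = 1 ↔ ½ = ½
(A ∨ (C ↔ C)) → (A ↔ C) = 1 → ½ = ½
((A ∨ (C ↔ C)) → (A ↔ C)) ∨ A = ½ ∨ 1 = 1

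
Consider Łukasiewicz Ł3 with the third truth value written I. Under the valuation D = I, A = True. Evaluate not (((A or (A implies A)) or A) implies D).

A implies A = True implies True = True
A or (A implies A) = True or True = True
(A or (A implies A)) or A = True or True = True
((A or (A implies A)) or A) implies D = True implies I = I
not (((A or (A implies A)) or A) implies D) = not I = I

I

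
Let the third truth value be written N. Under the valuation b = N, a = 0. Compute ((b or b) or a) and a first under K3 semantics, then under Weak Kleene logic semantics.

In K3: b or b = N or N = N
(b or b) or a = N or 0 = N
((b or b) or a) and a = N and 0 = 0
In Weak Kleene logic: b or b = N or N = N
(b or b) or a = N or 0 = N
((b or b) or a) and a = N and 0 = N
They differ because K3 and Weak Kleene logic treat N differently under the binary connectives.

0; N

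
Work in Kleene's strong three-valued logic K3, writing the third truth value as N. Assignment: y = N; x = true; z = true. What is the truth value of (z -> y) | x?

z -> y = true -> N = N  [~true | N]
(z -> y) | x = N | true = true

true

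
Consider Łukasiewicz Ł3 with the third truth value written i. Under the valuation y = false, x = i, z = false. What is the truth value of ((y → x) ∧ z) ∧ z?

y → x = false → i = true  [min(1, 1−0+½)]
(y → x) ∧ z = true ∧ false = false
((y → x) ∧ z) ∧ z = false ∧ false = false

false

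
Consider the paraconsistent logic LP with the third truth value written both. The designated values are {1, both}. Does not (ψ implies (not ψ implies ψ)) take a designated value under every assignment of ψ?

No

Countermodel: ψ=1 gives 0, which is not designated.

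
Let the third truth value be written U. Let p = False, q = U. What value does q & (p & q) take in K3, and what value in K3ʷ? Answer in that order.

In K3: p & q = False & U = False
q & (p & q) = U & False = False
In K3ʷ: p & q = False & U = U
q & (p & q) = U & U = U
They differ because K3 and K3ʷ treat U differently under the binary connectives.

False; U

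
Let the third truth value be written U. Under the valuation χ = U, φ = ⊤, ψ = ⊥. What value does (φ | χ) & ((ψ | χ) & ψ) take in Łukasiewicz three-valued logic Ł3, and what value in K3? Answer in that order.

⊥; ⊥

In Łukasiewicz three-valued logic Ł3: φ | χ = ⊤ | U = ⊤
ψ | χ = ⊥ | U = U
(ψ | χ) & ψ = U & ⊥ = ⊥
(φ | χ) & ((ψ | χ) & ψ) = ⊤ & ⊥ = ⊥
In K3: φ | χ = ⊤ | U = ⊤
ψ | χ = ⊥ | U = U
(ψ | χ) & ψ = U & ⊥ = ⊥
(φ | χ) & ((ψ | χ) & ψ) = ⊤ & ⊥ = ⊥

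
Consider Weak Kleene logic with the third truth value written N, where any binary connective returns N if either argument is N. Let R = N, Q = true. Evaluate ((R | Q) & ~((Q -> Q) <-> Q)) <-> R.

R | Q = N | true = N
Q -> Q = true -> true = true
(Q -> Q) <-> Q = true <-> true = true
~((Q -> Q) <-> Q) = ~true = false
(R | Q) & ~((Q -> Q) <-> Q) = N & false = N
((R | Q) & ~((Q -> Q) <-> Q)) <-> R = N <-> N = N

N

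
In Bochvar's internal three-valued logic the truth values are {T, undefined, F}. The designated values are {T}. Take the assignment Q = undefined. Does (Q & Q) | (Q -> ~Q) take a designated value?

No

Q & Q = undefined & undefined = undefined
~Q = ~undefined = undefined
Q -> ~Q = undefined -> undefined = undefined  [any arg is the third value ⇒ result is the third value]
(Q & Q) | (Q -> ~Q) = undefined | undefined = undefined
undefined ∉ {T}.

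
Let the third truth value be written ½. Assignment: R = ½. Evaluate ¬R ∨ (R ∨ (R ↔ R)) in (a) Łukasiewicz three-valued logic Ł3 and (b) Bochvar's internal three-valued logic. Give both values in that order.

In Łukasiewicz three-valued logic Ł3: ¬R = ¬½ = ½
R ↔ R = ½ ↔ ½ = 1
R ∨ (R ↔ R) = ½ ∨ 1 = 1
¬R ∨ (R ∨ (R ↔ R)) = ½ ∨ 1 = 1
In Bochvar's internal three-valued logic: ¬R = ¬½ = ½
R ↔ R = ½ ↔ ½ = ½
R ∨ (R ↔ R) = ½ ∨ ½ = ½
¬R ∨ (R ∨ (R ↔ R)) = ½ ∨ ½ = ½
They differ because Łukasiewicz three-valued logic Ł3 and Bochvar's internal three-valued logic treat ½ differently under the binary connectives.

1; ½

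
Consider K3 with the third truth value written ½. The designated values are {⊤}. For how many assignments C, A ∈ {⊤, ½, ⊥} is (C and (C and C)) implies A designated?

5

Of the 9 assignments, 5 give a value in {⊤}.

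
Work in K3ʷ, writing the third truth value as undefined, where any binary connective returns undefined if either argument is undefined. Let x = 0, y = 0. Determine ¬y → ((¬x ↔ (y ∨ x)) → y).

1

¬y = ¬0 = 1
¬x = ¬0 = 1
y ∨ x = 0 ∨ 0 = 0
¬x ↔ (y ∨ x) = 1 ↔ 0 = 0
(¬x ↔ (y ∨ x)) → y = 0 → 0 = 1
¬y → ((¬x ↔ (y ∨ x)) → y) = 1 → 1 = 1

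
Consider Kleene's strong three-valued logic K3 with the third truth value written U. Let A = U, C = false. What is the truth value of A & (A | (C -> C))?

U

C -> C = false -> false = true
A | (C -> C) = U | true = true
A & (A | (C -> C)) = U & true = U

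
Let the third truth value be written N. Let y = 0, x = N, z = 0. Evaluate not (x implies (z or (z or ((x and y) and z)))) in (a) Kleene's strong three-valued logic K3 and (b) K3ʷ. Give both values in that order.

N; N

In Kleene's strong three-valued logic K3: x and y = N and 0 = 0
(x and y) and z = 0 and 0 = 0
z or ((x and y) and z) = 0 or 0 = 0
z or (z or ((x and y) and z)) = 0 or 0 = 0
x implies (z or (z or ((x and y) and z))) = N implies 0 = N
not (x implies (z or (z or ((x and y) and z)))) = not N = N
In K3ʷ: x and y = N and 0 = N
(x and y) and z = N and 0 = N
z or ((x and y) and z) = 0 or N = N
z or (z or ((x and y) and z)) = 0 or N = N
x implies (z or (z or ((x and y) and z))) = N implies N = N  [any arg is the third value ⇒ result is the third value]
not (x implies (z or (z or ((x and y) and z)))) = not N = N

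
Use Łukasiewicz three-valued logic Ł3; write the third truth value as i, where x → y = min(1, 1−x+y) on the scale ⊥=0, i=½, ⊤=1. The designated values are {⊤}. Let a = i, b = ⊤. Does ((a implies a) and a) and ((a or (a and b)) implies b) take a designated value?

No

a implies a = i implies i = ⊤
(a implies a) and a = ⊤ and i = i
a and b = i and ⊤ = i
a or (a and b) = i or i = i
(a or (a and b)) implies b = i implies ⊤ = ⊤
((a implies a) and a) and ((a or (a and b)) implies b) = i and ⊤ = i
i ∉ {⊤}.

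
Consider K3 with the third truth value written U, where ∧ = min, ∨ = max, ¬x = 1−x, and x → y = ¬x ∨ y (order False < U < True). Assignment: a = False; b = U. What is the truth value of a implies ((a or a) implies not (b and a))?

a or a = False or False = False
b and a = U and False = False
not (b and a) = not False = True
(a or a) implies not (b and a) = False implies True = True
a implies ((a or a) implies not (b and a)) = False implies True = True

True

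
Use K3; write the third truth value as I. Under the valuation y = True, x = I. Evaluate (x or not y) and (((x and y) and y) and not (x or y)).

not y = not True = False
x or not y = I or False = I
x and y = I and True = I
(x and y) and y = I and True = I
x or y = I or True = True
not (x or y) = not True = False
((x and y) and y) and not (x or y) = I and False = False
(x or not y) and (((x and y) and y) and not (x or y)) = I and False = False

False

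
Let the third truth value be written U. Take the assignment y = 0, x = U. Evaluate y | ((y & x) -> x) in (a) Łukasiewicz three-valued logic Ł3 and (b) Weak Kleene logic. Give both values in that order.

1; U

In Łukasiewicz three-valued logic Ł3: y & x = 0 & U = 0
(y & x) -> x = 0 -> U = 1  [min(1, 1−0+½)]
y | ((y & x) -> x) = 0 | 1 = 1
In Weak Kleene logic: y & x = 0 & U = U
(y & x) -> x = U -> U = U
y | ((y & x) -> x) = 0 | U = U
They differ because Łukasiewicz three-valued logic Ł3 and Weak Kleene logic treat U differently under the binary connectives.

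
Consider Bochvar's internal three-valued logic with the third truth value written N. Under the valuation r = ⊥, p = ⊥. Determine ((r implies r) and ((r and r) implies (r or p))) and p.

⊥

r implies r = ⊥ implies ⊥ = ⊤
r and r = ⊥ and ⊥ = ⊥
r or p = ⊥ or ⊥ = ⊥
(r and r) implies (r or p) = ⊥ implies ⊥ = ⊤
(r implies r) and ((r and r) implies (r or p)) = ⊤ and ⊤ = ⊤
((r implies r) and ((r and r) implies (r or p))) and p = ⊤ and ⊥ = ⊥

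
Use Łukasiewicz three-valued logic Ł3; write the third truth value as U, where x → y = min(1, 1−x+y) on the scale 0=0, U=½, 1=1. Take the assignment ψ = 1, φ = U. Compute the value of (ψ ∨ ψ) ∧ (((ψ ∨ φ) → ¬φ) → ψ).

ψ ∨ ψ = 1 ∨ 1 = 1
ψ ∨ φ = 1 ∨ U = 1
¬φ = ¬U = U
(ψ ∨ φ) → ¬φ = 1 → U = U
((ψ ∨ φ) → ¬φ) → ψ = U → 1 = 1
(ψ ∨ ψ) ∧ (((ψ ∨ φ) → ¬φ) → ψ) = 1 ∧ 1 = 1

1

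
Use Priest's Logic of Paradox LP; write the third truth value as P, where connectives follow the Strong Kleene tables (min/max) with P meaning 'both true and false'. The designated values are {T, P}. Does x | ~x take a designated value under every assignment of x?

Yes

Every assignment of x over {T, P, F} gives a value in {T, P}.
In particular, with x=P: x | ~x = P.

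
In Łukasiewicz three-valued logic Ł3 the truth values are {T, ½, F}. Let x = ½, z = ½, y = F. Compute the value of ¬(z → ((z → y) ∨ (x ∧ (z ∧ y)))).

F

z → y = ½ → F = ½  [min(1, 1−½+0)]
z ∧ y = ½ ∧ F = F
x ∧ (z ∧ y) = ½ ∧ F = F
(z → y) ∨ (x ∧ (z ∧ y)) = ½ ∨ F = ½
z → ((z → y) ∨ (x ∧ (z ∧ y))) = ½ → ½ = T
¬(z → ((z → y) ∨ (x ∧ (z ∧ y)))) = ¬T = F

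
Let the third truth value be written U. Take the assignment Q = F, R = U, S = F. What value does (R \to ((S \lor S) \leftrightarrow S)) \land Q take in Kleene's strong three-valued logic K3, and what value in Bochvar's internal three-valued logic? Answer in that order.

In Kleene's strong three-valued logic K3: S \lor S = F \lor F = F
(S \lor S) \leftrightarrow S = F \leftrightarrow F = T
R \to ((S \lor S) \leftrightarrow S) = U \to T = T  [\lnot U \lor T]
(R \to ((S \lor S) \leftrightarrow S)) \land Q = T \land F = F
In Bochvar's internal three-valued logic: S \lor S = F \lor F = F
(S \lor S) \leftrightarrow S = F \leftrightarrow F = T
R \to ((S \lor S) \leftrightarrow S) = U \to T = U
(R \to ((S \lor S) \leftrightarrow S)) \land Q = U \land F = U
They differ because Kleene's strong three-valued logic K3 and Bochvar's internal three-valued logic treat U differently under the binary connectives.

F; U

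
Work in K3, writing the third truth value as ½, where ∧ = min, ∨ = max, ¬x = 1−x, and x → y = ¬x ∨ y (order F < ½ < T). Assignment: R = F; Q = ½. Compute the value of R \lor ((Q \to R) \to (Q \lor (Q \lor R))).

½

Q \to R = ½ \to F = ½  [\lnot ½ \lor F]
Q \lor R = ½ \lor F = ½
Q \lor (Q \lor R) = ½ \lor ½ = ½
(Q \to R) \to (Q \lor (Q \lor R)) = ½ \to ½ = ½
R \lor ((Q \to R) \to (Q \lor (Q \lor R))) = F \lor ½ = ½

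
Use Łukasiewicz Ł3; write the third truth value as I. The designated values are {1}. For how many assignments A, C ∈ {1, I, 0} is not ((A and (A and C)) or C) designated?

3

Designated under: (A=1, C=0); (A=I, C=0); (A=0, C=0).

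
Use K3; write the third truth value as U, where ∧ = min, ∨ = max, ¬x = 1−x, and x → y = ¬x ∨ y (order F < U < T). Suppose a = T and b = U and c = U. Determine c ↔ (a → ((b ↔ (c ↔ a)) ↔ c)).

U

c ↔ a = U ↔ T = U
b ↔ (c ↔ a) = U ↔ U = U
(b ↔ (c ↔ a)) ↔ c = U ↔ U = U
a → ((b ↔ (c ↔ a)) ↔ c) = T → U = U  [¬T ∨ U]
c ↔ (a → ((b ↔ (c ↔ a)) ↔ c)) = U ↔ U = U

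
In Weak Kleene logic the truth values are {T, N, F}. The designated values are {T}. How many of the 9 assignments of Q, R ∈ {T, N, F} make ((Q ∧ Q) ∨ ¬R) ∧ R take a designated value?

1

Designated under: (Q=T, R=T).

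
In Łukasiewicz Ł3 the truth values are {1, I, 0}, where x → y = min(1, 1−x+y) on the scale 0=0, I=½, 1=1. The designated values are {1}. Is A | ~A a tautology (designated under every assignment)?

No

Countermodel: A=I gives I, which is not designated.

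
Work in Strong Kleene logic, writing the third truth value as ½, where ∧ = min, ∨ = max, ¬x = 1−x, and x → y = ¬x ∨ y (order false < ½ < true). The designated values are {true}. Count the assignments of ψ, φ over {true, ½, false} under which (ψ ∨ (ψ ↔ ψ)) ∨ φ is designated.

7

Of the 9 assignments, 7 give a value in {true}.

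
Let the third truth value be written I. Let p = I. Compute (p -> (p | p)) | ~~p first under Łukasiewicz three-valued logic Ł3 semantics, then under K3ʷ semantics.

1; I

In Łukasiewicz three-valued logic Ł3: p | p = I | I = I
p -> (p | p) = I -> I = 1  [min(1, 1−½+½)]
~p = ~I = I
~~p = ~I = I
(p -> (p | p)) | ~~p = 1 | I = 1
In K3ʷ: p | p = I | I = I
p -> (p | p) = I -> I = I  [any arg is the third value ⇒ result is the third value]
~p = ~I = I
~~p = ~I = I
(p -> (p | p)) | ~~p = I | I = I
They differ because Łukasiewicz three-valued logic Ł3 and K3ʷ treat I differently under the binary connectives.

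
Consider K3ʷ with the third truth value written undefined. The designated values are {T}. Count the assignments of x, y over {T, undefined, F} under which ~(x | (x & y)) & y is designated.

Designated under: (x=F, y=T).

1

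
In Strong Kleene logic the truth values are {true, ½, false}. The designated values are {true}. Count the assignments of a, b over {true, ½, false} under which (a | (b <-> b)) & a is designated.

3

Designated under: (a=true, b=true); (a=true, b=½); (a=true, b=false).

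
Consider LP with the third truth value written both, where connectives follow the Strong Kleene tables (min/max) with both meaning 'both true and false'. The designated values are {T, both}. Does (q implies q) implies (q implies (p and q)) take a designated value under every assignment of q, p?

Countermodel: q=T, p=F gives F, which is not designated.

No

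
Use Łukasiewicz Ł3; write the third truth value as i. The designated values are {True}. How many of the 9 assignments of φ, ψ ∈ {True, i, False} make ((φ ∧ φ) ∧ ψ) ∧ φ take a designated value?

Designated under: (φ=True, ψ=True).

1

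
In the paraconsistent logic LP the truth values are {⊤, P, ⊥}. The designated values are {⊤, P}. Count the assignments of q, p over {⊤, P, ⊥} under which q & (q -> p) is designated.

Of the 9 assignments, 5 give a value in {⊤, P}.

5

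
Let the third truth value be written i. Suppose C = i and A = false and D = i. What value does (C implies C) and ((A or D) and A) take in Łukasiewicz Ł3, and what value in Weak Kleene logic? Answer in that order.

In Łukasiewicz Ł3: C implies C = i implies i = true  [min(1, 1−½+½)]
A or D = false or i = i
(A or D) and A = i and false = false
(C implies C) and ((A or D) and A) = true and false = false
In Weak Kleene logic: C implies C = i implies i = i  [any arg is the third value ⇒ result is the third value]
A or D = false or i = i
(A or D) and A = i and false = i
(C implies C) and ((A or D) and A) = i and i = i
They differ because Łukasiewicz Ł3 and Weak Kleene logic treat i differently under the binary connectives.

false; i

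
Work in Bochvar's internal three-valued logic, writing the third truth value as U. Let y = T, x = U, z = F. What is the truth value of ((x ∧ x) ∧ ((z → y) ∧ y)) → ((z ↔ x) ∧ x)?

U

x ∧ x = U ∧ U = U
z → y = F → T = T
(z → y) ∧ y = T ∧ T = T
(x ∧ x) ∧ ((z → y) ∧ y) = U ∧ T = U
z ↔ x = F ↔ U = U
(z ↔ x) ∧ x = U ∧ U = U
((x ∧ x) ∧ ((z → y) ∧ y)) → ((z ↔ x) ∧ x) = U → U = U  [any arg is the third value ⇒ result is the third value]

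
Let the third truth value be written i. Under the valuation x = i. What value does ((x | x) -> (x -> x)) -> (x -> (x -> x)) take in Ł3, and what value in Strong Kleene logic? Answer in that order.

In Ł3: x | x = i | i = i
x -> x = i -> i = T
(x | x) -> (x -> x) = i -> T = T
x -> x = i -> i = T
x -> (x -> x) = i -> T = T
((x | x) -> (x -> x)) -> (x -> (x -> x)) = T -> T = T
In Strong Kleene logic: x | x = i | i = i
x -> x = i -> i = i  [~i | i]
(x | x) -> (x -> x) = i -> i = i
x -> x = i -> i = i
x -> (x -> x) = i -> i = i
((x | x) -> (x -> x)) -> (x -> (x -> x)) = i -> i = i
They differ because Ł3 and Strong Kleene logic treat i differently under implication.

T; i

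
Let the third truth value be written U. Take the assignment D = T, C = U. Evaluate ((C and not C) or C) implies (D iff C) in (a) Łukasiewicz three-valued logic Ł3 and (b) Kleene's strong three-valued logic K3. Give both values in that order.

In Łukasiewicz three-valued logic Ł3: not C = not U = U
C and not C = U and U = U
(C and not C) or C = U or U = U
D iff C = T iff U = U  [1 − |1−½|]
((C and not C) or C) implies (D iff C) = U implies U = T
In Kleene's strong three-valued logic K3: not C = not U = U
C and not C = U and U = U
(C and not C) or C = U or U = U
D iff C = T iff U = U
((C and not C) or C) implies (D iff C) = U implies U = U  [not U or U]
They differ because Łukasiewicz three-valued logic Ł3 and Kleene's strong three-valued logic K3 treat U differently under implication.

T; U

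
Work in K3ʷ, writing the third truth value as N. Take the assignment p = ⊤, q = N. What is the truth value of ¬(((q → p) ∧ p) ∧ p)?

q → p = N → ⊤ = N  [any arg is the third value ⇒ result is the third value]
(q → p) ∧ p = N ∧ ⊤ = N
((q → p) ∧ p) ∧ p = N ∧ ⊤ = N
¬(((q → p) ∧ p) ∧ p) = ¬N = N

N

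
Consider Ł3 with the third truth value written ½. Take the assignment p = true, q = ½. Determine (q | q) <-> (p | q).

q | q = ½ | ½ = ½
p | q = true | ½ = true
(q | q) <-> (p | q) = ½ <-> true = ½  [1 − |½−1|]

½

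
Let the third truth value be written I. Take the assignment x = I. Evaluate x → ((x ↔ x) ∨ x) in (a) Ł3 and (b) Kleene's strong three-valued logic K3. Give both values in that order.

In Ł3: x ↔ x = I ↔ I = ⊤
(x ↔ x) ∨ x = ⊤ ∨ I = ⊤
x → ((x ↔ x) ∨ x) = I → ⊤ = ⊤
In Kleene's strong three-valued logic K3: x ↔ x = I ↔ I = I
(x ↔ x) ∨ x = I ∨ I = I
x → ((x ↔ x) ∨ x) = I → I = I  [¬I ∨ I]
They differ because Ł3 and Kleene's strong three-valued logic K3 treat I differently under implication.

⊤; I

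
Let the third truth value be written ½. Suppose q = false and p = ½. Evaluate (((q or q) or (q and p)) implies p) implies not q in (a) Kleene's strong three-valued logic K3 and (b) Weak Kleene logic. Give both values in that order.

In Kleene's strong three-valued logic K3: q or q = false or false = false
q and p = false and ½ = false
(q or q) or (q and p) = false or false = false
((q or q) or (q and p)) implies p = false implies ½ = true
not q = not false = true
(((q or q) or (q and p)) implies p) implies not q = true implies true = true
In Weak Kleene logic: q or q = false or false = false
q and p = false and ½ = ½
(q or q) or (q and p) = false or ½ = ½
((q or q) or (q and p)) implies p = ½ implies ½ = ½  [any arg is the third value ⇒ result is the third value]
not q = not false = true
(((q or q) or (q and p)) implies p) implies not q = ½ implies true = ½
They differ because Kleene's strong three-valued logic K3 and Weak Kleene logic treat ½ differently under the binary connectives.

true; ½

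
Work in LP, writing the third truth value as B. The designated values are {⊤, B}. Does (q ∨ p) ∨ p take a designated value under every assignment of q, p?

No

Countermodel: q=⊥, p=⊥ gives ⊥, which is not designated.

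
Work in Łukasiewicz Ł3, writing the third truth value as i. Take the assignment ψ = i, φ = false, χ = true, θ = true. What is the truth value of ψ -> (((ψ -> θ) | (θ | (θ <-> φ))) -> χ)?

ψ -> θ = i -> true = true  [min(1, 1−½+1)]
θ <-> φ = true <-> false = false
θ | (θ <-> φ) = true | false = true
(ψ -> θ) | (θ | (θ <-> φ)) = true | true = true
((ψ -> θ) | (θ | (θ <-> φ))) -> χ = true -> true = true
ψ -> (((ψ -> θ) | (θ | (θ <-> φ))) -> χ) = i -> true = true

true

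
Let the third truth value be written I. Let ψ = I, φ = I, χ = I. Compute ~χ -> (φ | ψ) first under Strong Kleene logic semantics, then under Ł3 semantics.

In Strong Kleene logic: ~χ = ~I = I
φ | ψ = I | I = I
~χ -> (φ | ψ) = I -> I = I  [~I | I]
In Ł3: ~χ = ~I = I
φ | ψ = I | I = I
~χ -> (φ | ψ) = I -> I = true  [min(1, 1−½+½)]
They differ because Strong Kleene logic and Ł3 treat I differently under implication.

I; true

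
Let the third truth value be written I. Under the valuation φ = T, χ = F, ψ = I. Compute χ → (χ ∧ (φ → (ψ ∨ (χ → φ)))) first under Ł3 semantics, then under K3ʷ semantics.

In Ł3: χ → φ = F → T = T
ψ ∨ (χ → φ) = I ∨ T = T
φ → (ψ ∨ (χ → φ)) = T → T = T
χ ∧ (φ → (ψ ∨ (χ → φ))) = F ∧ T = F
χ → (χ ∧ (φ → (ψ ∨ (χ → φ)))) = F → F = T
In K3ʷ: χ → φ = F → T = T
ψ ∨ (χ → φ) = I ∨ T = I
φ → (ψ ∨ (χ → φ)) = T → I = I  [any arg is the third value ⇒ result is the third value]
χ ∧ (φ → (ψ ∨ (χ → φ))) = F ∧ I = I
χ → (χ ∧ (φ → (ψ ∨ (χ → φ)))) = F → I = I
They differ because Ł3 and K3ʷ treat I differently under the binary connectives.

T; I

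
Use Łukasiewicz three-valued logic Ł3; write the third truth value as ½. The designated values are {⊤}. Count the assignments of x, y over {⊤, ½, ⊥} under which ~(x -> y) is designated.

1

Designated under: (x=⊤, y=⊥).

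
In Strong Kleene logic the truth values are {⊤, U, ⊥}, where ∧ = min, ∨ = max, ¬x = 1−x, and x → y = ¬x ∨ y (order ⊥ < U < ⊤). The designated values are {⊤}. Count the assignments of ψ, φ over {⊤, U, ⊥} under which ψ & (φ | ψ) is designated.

3

Designated under: (ψ=⊤, φ=⊤); (ψ=⊤, φ=U); (ψ=⊤, φ=⊥).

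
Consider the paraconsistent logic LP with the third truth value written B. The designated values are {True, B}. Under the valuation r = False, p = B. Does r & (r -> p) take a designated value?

No

r -> p = False -> B = True  [~False | B]
r & (r -> p) = False & True = False
False ∉ {True, B}.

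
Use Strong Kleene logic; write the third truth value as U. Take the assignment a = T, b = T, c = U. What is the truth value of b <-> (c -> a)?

T

c -> a = U -> T = T
b <-> (c -> a) = T <-> T = T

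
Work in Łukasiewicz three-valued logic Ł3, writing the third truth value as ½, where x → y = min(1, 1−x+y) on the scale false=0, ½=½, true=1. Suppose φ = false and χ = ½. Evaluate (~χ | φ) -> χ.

~χ = ~½ = ½
~χ | φ = ½ | false = ½
(~χ | φ) -> χ = ½ -> ½ = true  [min(1, 1−½+½)]

true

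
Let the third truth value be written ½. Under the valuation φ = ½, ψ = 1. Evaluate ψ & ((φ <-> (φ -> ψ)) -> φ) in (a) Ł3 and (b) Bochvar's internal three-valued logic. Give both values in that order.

1; ½

In Ł3: φ -> ψ = ½ -> 1 = 1  [min(1, 1−½+1)]
φ <-> (φ -> ψ) = ½ <-> 1 = ½
(φ <-> (φ -> ψ)) -> φ = ½ -> ½ = 1
ψ & ((φ <-> (φ -> ψ)) -> φ) = 1 & 1 = 1
In Bochvar's internal three-valued logic: φ -> ψ = ½ -> 1 = ½  [any arg is the third value ⇒ result is the third value]
φ <-> (φ -> ψ) = ½ <-> ½ = ½
(φ <-> (φ -> ψ)) -> φ = ½ -> ½ = ½
ψ & ((φ <-> (φ -> ψ)) -> φ) = 1 & ½ = ½
They differ because Ł3 and Bochvar's internal three-valued logic treat ½ differently under the binary connectives.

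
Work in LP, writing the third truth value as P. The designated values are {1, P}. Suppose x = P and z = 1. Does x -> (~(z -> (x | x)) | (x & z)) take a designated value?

Yes

x | x = P | P = P
z -> (x | x) = 1 -> P = P  [~1 | P]
~(z -> (x | x)) = ~P = P
x & z = P & 1 = P
~(z -> (x | x)) | (x & z) = P | P = P
x -> (~(z -> (x | x)) | (x & z)) = P -> P = P
P ∈ {1, P}.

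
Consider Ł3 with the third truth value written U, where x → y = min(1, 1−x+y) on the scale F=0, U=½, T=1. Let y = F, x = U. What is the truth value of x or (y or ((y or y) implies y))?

y or y = F or F = F
(y or y) implies y = F implies F = T
y or ((y or y) implies y) = F or T = T
x or (y or ((y or y) implies y)) = U or T = T

T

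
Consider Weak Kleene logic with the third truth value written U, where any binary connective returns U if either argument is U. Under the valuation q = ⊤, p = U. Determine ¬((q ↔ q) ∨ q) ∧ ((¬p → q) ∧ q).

q ↔ q = ⊤ ↔ ⊤ = ⊤
(q ↔ q) ∨ q = ⊤ ∨ ⊤ = ⊤
¬((q ↔ q) ∨ q) = ¬⊤ = ⊥
¬p = ¬U = U
¬p → q = U → ⊤ = U
(¬p → q) ∧ q = U ∧ ⊤ = U
¬((q ↔ q) ∨ q) ∧ ((¬p → q) ∧ q) = ⊥ ∧ U = U

U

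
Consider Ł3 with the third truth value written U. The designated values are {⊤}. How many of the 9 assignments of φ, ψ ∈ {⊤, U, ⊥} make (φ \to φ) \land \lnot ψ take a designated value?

3

Designated under: (φ=⊤, ψ=⊥); (φ=U, ψ=⊥); (φ=⊥, ψ=⊥).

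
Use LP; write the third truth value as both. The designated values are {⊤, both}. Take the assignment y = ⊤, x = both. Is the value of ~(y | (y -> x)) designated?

No

y -> x = ⊤ -> both = both  [~⊤ | both]
y | (y -> x) = ⊤ | both = ⊤
~(y | (y -> x)) = ~⊤ = ⊥
⊥ ∉ {⊤, both}.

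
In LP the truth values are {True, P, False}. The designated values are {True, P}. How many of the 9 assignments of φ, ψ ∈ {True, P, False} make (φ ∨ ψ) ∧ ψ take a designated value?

6

Of the 9 assignments, 6 give a value in {True, P}.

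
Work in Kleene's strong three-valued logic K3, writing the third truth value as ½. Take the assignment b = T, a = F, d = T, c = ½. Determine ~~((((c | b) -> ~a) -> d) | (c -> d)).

T

c | b = ½ | T = T
~a = ~F = T
(c | b) -> ~a = T -> T = T
((c | b) -> ~a) -> d = T -> T = T
c -> d = ½ -> T = T
(((c | b) -> ~a) -> d) | (c -> d) = T | T = T
~((((c | b) -> ~a) -> d) | (c -> d)) = ~T = F
~~((((c | b) -> ~a) -> d) | (c -> d)) = ~F = T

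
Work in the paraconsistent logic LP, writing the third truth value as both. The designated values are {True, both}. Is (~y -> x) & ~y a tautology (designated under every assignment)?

No

Countermodel: y=True, x=True gives False, which is not designated.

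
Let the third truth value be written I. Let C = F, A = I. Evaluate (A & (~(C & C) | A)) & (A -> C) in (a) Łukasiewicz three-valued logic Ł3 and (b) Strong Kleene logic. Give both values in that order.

In Łukasiewicz three-valued logic Ł3: C & C = F & F = F
~(C & C) = ~F = T
~(C & C) | A = T | I = T
A & (~(C & C) | A) = I & T = I
A -> C = I -> F = I  [min(1, 1−½+0)]
(A & (~(C & C) | A)) & (A -> C) = I & I = I
In Strong Kleene logic: C & C = F & F = F
~(C & C) = ~F = T
~(C & C) | A = T | I = T
A & (~(C & C) | A) = I & T = I
A -> C = I -> F = I
(A & (~(C & C) | A)) & (A -> C) = I & I = I

I; I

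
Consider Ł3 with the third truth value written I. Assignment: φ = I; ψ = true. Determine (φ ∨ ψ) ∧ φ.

I

φ ∨ ψ = I ∨ true = true
(φ ∨ ψ) ∧ φ = true ∧ I = I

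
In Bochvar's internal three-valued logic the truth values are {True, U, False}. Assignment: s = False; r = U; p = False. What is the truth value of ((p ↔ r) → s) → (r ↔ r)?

U

p ↔ r = False ↔ U = U
(p ↔ r) → s = U → False = U  [any arg is the third value ⇒ result is the third value]
r ↔ r = U ↔ U = U
((p ↔ r) → s) → (r ↔ r) = U → U = U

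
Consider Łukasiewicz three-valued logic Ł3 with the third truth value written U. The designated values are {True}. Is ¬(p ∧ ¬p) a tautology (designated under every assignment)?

No

Countermodel: p=U gives U, which is not designated.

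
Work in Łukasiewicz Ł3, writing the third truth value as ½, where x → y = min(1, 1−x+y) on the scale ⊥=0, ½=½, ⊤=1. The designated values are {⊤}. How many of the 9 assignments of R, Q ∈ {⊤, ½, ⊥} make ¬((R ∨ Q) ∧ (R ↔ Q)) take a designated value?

3

Designated under: (R=⊤, Q=⊥); (R=⊥, Q=⊤); (R=⊥, Q=⊥).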